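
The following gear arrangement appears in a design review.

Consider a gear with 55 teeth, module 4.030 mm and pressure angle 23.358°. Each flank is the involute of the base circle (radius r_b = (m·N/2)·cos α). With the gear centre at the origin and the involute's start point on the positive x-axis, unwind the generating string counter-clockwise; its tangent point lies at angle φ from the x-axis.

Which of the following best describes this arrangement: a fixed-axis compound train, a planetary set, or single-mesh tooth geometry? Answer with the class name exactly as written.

topology: single-mesh involute geometry — m = 4.030, N = 55
classification: single-mesh tooth geometry

single-mesh tooth geometry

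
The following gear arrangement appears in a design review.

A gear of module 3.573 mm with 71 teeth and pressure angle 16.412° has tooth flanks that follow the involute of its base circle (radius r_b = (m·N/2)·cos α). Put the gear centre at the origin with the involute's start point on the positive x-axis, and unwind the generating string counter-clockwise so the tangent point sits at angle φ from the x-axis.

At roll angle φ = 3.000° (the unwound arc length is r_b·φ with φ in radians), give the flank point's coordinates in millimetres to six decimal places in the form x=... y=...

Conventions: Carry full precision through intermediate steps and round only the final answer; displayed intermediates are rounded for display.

topology: single-mesh involute geometry — m = 3.573, N = 71
pitch radius r_p = m·N/2 = 3.573·71/2 = 126.841500
base radius r_b = r_p·cos α = 126.841500·cos 16.412° = 121.673320
roll angle φ = 3.000° = 0.05235988 rad
x = r_b·(cos φ + φ·sin φ) = 121.839993
y = r_b·(sin φ − φ·cos φ) = 0.005820

x=121.839993 y=0.005820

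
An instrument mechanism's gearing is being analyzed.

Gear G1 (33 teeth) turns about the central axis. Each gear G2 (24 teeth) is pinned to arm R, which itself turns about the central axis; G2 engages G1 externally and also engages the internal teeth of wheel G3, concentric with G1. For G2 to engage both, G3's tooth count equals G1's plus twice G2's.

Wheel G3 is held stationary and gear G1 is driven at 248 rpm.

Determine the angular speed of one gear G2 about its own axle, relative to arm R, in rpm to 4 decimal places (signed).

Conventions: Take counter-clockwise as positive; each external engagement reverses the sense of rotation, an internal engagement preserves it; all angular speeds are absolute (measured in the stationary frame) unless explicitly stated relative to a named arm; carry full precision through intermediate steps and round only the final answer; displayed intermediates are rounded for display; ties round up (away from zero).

-242.2895 rpm

topology: planetary set — G1 33T / G2 24T / G3 81T, arm = carrier (Willis)
normalise by the input: solve with ω_sun = 1, then scale by 248 rpm
ring teeth: 33 + 2·24 = 81
33(ω_sun−ω_arm) = −81(ω_ring−ω_arm),  ω_ring = 0, ω_sun = 1
33(1−ω_arm) = −81(0−ω_arm)  ⇒  114·ω_arm = 33  ⇒  ω_arm = 11/38
sun–planet mesh: 33·(1−11/38) = −24·(ω_p−ω_arm)  ⇒  ω_p−ω_arm = -297/304
scale: ω_p−ω_arm = -297/304 × 248 rpm = -242.2895 rpm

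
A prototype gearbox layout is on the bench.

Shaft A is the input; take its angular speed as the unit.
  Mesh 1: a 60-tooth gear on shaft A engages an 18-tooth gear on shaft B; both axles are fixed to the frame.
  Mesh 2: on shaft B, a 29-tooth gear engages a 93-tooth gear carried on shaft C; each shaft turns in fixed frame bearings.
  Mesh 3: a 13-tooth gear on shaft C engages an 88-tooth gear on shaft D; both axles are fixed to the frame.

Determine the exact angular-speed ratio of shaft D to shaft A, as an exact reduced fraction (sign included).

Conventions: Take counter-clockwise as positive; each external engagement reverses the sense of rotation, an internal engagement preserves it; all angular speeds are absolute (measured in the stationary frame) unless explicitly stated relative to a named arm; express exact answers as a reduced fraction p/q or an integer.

class = fixed-axis compound train [3 meshes; 3 ratios multiply, 3 sense flips]
mesh 1 [60T→18T]: running ratio 10/3, sense −
mesh 2 [29T→93T]: running ratio 290/279, sense +
mesh 3 [13T→88T]: running ratio 1885/12276, sense −
ω_out/ω_in = -1885/12276

-1885/12276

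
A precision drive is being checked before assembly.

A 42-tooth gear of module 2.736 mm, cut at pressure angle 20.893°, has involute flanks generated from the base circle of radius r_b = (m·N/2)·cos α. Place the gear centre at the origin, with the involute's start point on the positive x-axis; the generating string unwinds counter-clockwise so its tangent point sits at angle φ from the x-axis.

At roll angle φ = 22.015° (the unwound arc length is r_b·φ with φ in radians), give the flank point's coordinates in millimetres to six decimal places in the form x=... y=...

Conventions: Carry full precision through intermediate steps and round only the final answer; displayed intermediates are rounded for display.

single-mesh involute tooth geometry (42T wheel at module 2.736)
pitch radius r_p = m·N/2 = 2.736·42/2 = 57.456000
base radius r_b = r_p·cos α = 57.456000·cos 20.893° = 53.678156
roll angle φ = 22.015° = 0.38423423 rad
x = r_b·(cos φ + φ·sin φ) = 57.495515
y = r_b·(sin φ − φ·cos φ) = 1.000090

x=57.495515 y=1.000090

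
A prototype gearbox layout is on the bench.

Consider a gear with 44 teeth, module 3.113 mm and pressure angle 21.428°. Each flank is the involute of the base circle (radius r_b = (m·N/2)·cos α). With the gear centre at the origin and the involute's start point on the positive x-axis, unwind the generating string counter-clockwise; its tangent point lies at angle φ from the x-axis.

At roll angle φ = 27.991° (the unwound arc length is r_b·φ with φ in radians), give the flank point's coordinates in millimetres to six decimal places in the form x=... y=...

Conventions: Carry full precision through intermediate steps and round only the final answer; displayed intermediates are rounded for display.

x=70.911867 y=2.419132

topology: single-mesh involute geometry — m = 3.113, N = 44
pitch radius r_p = m·N/2 = 3.113·44/2 = 68.486000
base radius r_b = r_p·cos α = 68.486000·cos 21.428° = 63.752069
roll angle φ = 27.991° = 0.48853511 rad
x = r_b·(cos φ + φ·sin φ) = 70.911867
y = r_b·(sin φ − φ·cos φ) = 2.419132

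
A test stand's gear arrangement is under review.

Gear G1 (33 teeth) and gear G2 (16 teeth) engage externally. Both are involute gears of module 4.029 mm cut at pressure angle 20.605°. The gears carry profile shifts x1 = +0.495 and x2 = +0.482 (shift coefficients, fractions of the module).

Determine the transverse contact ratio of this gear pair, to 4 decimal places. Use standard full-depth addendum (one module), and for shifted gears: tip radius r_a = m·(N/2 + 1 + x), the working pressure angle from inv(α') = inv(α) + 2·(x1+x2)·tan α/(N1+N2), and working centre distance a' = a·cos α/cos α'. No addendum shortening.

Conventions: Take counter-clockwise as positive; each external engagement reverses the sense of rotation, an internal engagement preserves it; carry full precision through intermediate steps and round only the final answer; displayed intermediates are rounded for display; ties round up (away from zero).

1.4232

recognized (one external pair, fixed centres): single-mesh tooth geometry, m = 4.029, N1 = 33, N2 = 16
base radii: r_b1 = 62.225792, r_b2 = 30.170081
tip radii: r_a1 = 72.501855, r_a2 = 38.202978
inv(α') = inv(20.605°) + 2·(+0.495+0.482)·tan α/(33+16) = 0.03134275  ⇒  α' = 25.35454°
a' = a·cos α / cos α' = 98.7105·cos 20.605°/cos 25.35454° = 102.244545
action lengths: √(r_a1²−r_b1²) = 37.208463, √(r_a2²−r_b2²) = 23.435736
base pitch p_b = π·m·cos α = 11.847763
CR = (37.208463 + 23.435736 − 102.244545·sin 25.35454°)/11.847763 = 1.423156
contact ratio ≈ 1.4232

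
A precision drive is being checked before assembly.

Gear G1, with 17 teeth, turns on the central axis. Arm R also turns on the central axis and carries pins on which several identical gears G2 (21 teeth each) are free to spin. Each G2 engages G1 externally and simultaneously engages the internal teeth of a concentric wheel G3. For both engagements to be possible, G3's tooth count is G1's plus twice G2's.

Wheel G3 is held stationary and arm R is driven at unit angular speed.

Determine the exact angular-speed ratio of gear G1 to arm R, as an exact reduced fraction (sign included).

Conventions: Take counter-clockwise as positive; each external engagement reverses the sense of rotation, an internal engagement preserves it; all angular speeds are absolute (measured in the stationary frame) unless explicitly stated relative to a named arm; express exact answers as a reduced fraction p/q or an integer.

class = planetary set [G3 = 17+2·21 = 59; Willis about the carrier]
ring teeth: 17 + 2·21 = 59
17(ω_sun−ω_arm) = −59(ω_ring−ω_arm),  ω_ring = 0, ω_arm = 1
ω_sun = 1 − (59/17)(0−1) = 76/17
ω_out/ω_in = 76/17

76/17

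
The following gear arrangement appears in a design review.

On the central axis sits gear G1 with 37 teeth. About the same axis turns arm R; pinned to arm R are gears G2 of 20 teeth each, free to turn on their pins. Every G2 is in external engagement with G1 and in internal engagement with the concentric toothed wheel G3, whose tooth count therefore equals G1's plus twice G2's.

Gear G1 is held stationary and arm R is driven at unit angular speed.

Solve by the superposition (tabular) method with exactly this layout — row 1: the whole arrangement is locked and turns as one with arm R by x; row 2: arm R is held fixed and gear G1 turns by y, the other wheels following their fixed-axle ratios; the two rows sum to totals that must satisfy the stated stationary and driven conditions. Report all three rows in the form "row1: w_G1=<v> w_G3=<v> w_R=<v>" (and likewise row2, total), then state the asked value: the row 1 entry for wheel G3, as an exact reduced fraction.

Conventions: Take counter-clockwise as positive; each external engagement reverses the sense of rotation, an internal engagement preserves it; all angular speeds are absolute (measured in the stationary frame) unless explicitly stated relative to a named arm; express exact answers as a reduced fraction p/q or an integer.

planetary set (37T centre, 20T on arm, 77T internal) — Willis relation
row 1 — lock + rotate with arm: ω_sun = ω_ring = ω_arm = x
superposition row 2 [arm held]: sun y, ring −(37/77)·y, arm 0
boundary: total ω_sun = x + y = 0 and total ω_arm = x = 1  ⇒  y = -1, x = 1
row 2 ring = −(37/77)·(-1) = 37/77
totals (row 1 + row 2): sun 1 + (-1) = 0, ring 1 + 37/77 = 114/77, arm 1 + 0 = 1
asked cell (row1, ring) = 1

row1: w_G1=1 w_G3=1 w_R=1
row2: w_G1=-1 w_G3=37/77 w_R=0
total: w_G1=0 w_G3=114/77 w_R=1
asked value: 1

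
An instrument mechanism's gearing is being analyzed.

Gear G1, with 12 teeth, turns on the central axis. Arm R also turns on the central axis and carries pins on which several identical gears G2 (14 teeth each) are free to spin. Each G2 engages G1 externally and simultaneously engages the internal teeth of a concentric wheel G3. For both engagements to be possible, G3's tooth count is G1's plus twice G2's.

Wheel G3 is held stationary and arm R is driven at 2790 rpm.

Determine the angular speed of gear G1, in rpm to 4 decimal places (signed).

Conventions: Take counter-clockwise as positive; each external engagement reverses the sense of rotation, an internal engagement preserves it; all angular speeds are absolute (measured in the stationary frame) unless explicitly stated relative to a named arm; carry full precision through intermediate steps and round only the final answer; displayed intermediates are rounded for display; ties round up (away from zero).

recognized (axles ride arm R): planetary set, 12/14/40 teeth
normalise by the input: solve with ω_arm = 1, then scale by 2790 rpm
ring teeth: 12 + 2·14 = 40
12(ω_sun−ω_arm) = −40(ω_ring−ω_arm),  ω_ring = 0, ω_arm = 1
ω_sun = 1 − (40/12)(0−1) = 13/3
scale: ω_sun = 13/3 × 2790 rpm = +12090.0000 rpm

+12090.0000 rpm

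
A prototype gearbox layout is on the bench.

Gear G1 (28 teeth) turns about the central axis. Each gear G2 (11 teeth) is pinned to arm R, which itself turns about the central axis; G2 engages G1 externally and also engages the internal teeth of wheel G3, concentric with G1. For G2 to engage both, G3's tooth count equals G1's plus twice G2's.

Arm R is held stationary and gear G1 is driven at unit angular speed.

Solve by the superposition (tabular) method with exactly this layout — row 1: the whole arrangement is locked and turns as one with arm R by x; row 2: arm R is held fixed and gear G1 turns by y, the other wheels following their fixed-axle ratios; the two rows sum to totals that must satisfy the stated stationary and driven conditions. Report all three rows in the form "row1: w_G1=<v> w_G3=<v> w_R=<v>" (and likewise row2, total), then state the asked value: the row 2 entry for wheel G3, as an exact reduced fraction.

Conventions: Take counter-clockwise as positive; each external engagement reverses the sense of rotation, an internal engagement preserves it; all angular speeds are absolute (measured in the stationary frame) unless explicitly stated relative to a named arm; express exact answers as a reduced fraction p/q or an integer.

planetary set (28T centre, 11T on arm, 50T internal) — Willis relation
row 1 (train locked, turned with arm): all members turn x
row 2 (arm held, sun turns y): ω_ring = −(28/50)·y, ω_arm = 0
boundary: total ω_arm = x = 0 and total ω_sun = x + y = 1  ⇒  y = 1, x = 0
row 2 ring = −(28/50)·1 = -14/25
totals (row 1 + row 2): sun 0 + 1 = 1, ring 0 + (-14/25) = -14/25, arm 0 + 0 = 0
asked cell (row2, ring) = -14/25

row1: w_G1=0 w_G3=0 w_R=0
row2: w_G1=1 w_G3=-14/25 w_R=0
total: w_G1=1 w_G3=-14/25 w_R=0
asked value: -14/25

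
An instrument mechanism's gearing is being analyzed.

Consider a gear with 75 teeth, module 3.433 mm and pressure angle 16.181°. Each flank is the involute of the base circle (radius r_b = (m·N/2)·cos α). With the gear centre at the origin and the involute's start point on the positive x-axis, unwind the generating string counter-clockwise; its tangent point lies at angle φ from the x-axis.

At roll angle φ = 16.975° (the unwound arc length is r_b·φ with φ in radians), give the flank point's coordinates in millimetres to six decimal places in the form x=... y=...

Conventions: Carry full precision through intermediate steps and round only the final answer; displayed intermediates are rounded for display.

x=128.945413 y=1.062366

single-mesh involute tooth geometry (75T wheel at module 3.433)
pitch radius r_p = m·N/2 = 3.433·75/2 = 128.737500
base radius r_b = r_p·cos α = 128.737500·cos 16.181° = 123.637712
roll angle φ = 16.975° = 0.29626964 rad
x = r_b·(cos φ + φ·sin φ) = 128.945413
y = r_b·(sin φ − φ·cos φ) = 1.062366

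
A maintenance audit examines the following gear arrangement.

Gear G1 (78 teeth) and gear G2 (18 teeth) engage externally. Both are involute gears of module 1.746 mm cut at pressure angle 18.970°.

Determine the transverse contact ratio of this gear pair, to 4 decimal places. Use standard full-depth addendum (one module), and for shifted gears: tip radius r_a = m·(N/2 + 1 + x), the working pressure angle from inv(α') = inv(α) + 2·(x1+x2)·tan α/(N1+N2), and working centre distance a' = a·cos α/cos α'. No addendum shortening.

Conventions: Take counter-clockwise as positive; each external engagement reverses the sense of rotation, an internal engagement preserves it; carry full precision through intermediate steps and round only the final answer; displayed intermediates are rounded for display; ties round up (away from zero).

1.7265

class = single-mesh tooth geometry [involute pair 78T × 18T, m = 1.746]
base radii: r_b1 = 64.395741, r_b2 = 14.860556
tip radii: r_a1 = 69.840000, r_a2 = 17.460000
no profile shift: α' = α, a' = a
action lengths: √(r_a1²−r_b1²) = 27.033575, √(r_a2²−r_b2²) = 9.165996
base pitch p_b = π·m·cos α = 5.187312
CR = (27.033575 + 9.165996 − 83.808000·sin 18.97000°)/5.187312 = 1.726491
contact ratio ≈ 1.7265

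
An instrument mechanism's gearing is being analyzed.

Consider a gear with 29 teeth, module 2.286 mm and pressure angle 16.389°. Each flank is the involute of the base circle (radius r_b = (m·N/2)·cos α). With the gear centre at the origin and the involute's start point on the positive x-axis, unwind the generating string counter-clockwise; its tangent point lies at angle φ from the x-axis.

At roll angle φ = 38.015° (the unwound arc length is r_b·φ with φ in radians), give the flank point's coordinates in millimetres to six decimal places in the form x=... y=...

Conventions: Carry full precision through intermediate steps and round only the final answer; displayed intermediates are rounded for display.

x=38.047949 y=2.961865

single-mesh involute tooth geometry (29T wheel at module 2.286)
pitch radius r_p = m·N/2 = 2.286·29/2 = 33.147000
base radius r_b = r_p·cos α = 33.147000·cos 16.389° = 31.800176
roll angle φ = 38.015° = 0.66348692 rad
x = r_b·(cos φ + φ·sin φ) = 38.047949
y = r_b·(sin φ − φ·cos φ) = 2.961865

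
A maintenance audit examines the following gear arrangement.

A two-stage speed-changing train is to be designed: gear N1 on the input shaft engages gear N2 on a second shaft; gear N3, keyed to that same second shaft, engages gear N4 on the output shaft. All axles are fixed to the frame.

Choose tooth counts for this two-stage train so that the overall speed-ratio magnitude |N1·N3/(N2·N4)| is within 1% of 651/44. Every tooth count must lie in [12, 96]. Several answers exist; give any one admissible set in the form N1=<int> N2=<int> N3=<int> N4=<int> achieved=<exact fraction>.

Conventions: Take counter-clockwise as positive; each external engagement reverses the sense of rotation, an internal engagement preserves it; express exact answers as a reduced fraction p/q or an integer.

N1=42 N2=12 N3=93 N4=22 achieved=651/44

class = fixed-axis compound train [2-stage, 651/44 wanted]
target = 651/44 in lowest terms: an exact hit needs N1·N3 = k·651 and N2·N4 = k·44 for one integer k, every count in [12, 96]; additionally prefer no 1:1 stage (N1 ≠ N2, N3 ≠ N4)
k = 1…5: no 1:1-free in-range split of k·651 and k·44 into factor pairs; take k = 6
k = 6: N1·N3 = 3906 = 42·93, N2·N4 = 264 = 12·22
achieved = 42·93/(12·22) = 651/44; |achieved − target| = 0 ≤ 651/4400 ✓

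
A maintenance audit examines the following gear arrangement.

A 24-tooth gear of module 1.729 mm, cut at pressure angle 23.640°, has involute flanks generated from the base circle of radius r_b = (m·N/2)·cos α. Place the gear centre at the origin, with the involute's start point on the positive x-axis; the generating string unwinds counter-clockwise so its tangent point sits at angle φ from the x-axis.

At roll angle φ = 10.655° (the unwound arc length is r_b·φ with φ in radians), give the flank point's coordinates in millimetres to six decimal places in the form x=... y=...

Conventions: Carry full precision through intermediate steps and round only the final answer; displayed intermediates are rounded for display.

topology: single-mesh involute geometry — m = 1.729, N = 24
pitch radius r_p = m·N/2 = 1.729·24/2 = 20.748000
base radius r_b = r_p·cos α = 20.748000·cos 23.640° = 19.006890
roll angle φ = 10.655° = 0.18596483 rad
x = r_b·(cos φ + φ·sin φ) = 19.332711
y = r_b·(sin φ − φ·cos φ) = 0.040605

x=19.332711 y=0.040605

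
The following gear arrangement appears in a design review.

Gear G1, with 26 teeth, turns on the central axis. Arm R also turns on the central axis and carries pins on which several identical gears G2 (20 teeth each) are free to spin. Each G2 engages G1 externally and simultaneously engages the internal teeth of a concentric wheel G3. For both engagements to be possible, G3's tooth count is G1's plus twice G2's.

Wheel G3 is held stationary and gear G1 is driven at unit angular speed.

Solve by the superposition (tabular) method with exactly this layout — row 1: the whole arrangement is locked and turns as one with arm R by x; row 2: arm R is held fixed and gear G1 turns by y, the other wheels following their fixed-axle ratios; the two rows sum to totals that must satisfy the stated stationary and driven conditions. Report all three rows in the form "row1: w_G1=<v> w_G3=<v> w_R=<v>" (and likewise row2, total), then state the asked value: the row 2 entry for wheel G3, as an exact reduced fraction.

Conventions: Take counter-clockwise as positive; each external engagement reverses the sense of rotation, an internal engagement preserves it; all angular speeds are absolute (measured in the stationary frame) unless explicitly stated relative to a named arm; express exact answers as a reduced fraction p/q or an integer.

planetary set (26T centre, 20T on arm, 66T internal) — Willis relation
row 1: whole set turns with the arm by x
row 2: sun turns y, ring = −(26/66)·y, arm 0
boundary: total ω_ring = x − (26/66)·y = 0 and total ω_sun = x + y = 1  ⇒  y = 33/46, x = 13/46
row 2 ring = −(26/66)·33/46 = -13/46
totals (row 1 + row 2): sun 13/46 + 33/46 = 1, ring 13/46 + (-13/46) = 0, arm 13/46 + 0 = 13/46
asked cell (row2, ring) = -13/46

row1: w_G1=13/46 w_G3=13/46 w_R=13/46
row2: w_G1=33/46 w_G3=-13/46 w_R=0
total: w_G1=1 w_G3=0 w_R=13/46
asked value: -13/46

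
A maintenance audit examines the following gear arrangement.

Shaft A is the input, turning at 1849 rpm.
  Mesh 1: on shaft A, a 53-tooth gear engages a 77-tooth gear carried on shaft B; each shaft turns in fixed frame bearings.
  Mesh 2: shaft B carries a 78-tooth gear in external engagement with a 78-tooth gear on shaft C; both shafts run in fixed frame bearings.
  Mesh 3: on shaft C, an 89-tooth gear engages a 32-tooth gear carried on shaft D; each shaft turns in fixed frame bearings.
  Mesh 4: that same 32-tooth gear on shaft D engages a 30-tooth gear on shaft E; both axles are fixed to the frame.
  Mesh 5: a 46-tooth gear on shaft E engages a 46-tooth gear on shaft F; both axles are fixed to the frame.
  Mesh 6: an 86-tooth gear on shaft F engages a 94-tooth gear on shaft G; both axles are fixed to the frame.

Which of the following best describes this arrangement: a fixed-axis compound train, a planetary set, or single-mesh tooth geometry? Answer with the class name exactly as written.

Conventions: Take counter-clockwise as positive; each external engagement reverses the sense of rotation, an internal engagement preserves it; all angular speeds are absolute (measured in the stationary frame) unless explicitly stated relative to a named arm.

class = fixed-axis compound train [6 meshes; 6 ratios multiply, 6 sense flips]
classification: fixed-axis compound train

fixed-axis compound train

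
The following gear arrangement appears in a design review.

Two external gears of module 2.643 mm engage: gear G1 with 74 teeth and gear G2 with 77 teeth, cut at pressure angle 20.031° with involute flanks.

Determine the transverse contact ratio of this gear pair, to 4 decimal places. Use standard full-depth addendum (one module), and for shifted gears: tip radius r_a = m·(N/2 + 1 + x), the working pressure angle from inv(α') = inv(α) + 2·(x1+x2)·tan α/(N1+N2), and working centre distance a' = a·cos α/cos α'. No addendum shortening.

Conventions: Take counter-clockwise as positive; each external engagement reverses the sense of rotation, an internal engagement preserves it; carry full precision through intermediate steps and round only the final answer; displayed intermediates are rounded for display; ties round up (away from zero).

1.8162

topology: single-mesh involute geometry — m = 2.643, 74T/77T pair
base radii: r_b1 = 91.875371, r_b2 = 95.600049
tip radii: r_a1 = 100.434000, r_a2 = 104.398500
no profile shift: α' = α, a' = a
action lengths: √(r_a1²−r_b1²) = 40.569749, √(r_a2²−r_b2²) = 41.948510
base pitch p_b = π·m·cos α = 7.800946
CR = (40.569749 + 41.948510 − 199.546500·sin 20.03100°)/7.800946 = 1.816176
contact ratio ≈ 1.8162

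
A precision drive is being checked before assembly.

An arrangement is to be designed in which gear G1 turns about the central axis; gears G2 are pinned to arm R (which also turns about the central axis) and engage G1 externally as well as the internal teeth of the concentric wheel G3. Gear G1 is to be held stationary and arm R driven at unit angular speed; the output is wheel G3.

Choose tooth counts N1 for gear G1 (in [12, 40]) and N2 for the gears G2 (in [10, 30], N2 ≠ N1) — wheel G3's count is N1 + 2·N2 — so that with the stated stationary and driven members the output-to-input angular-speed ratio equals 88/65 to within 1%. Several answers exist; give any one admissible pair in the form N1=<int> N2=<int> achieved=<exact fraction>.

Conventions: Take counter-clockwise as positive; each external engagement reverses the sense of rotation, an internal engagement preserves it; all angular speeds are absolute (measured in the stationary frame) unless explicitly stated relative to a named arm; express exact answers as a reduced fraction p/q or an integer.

N1=23 N2=21 achieved=88/65

topology: planetary set — design target 88/65, arm = carrier (Willis)
Willis with ω_sun = 0: ω_ring/ω_arm = (N1+N3)/N3; set equal to 88/65  ⇒  N3/N1 = 1/(88/65 − 1) = 65/23
N3 = N1 + 2·N2  ⇒  N2/N1 = (N3/N1 − 1)/2 = (65/23 − 1)/2 = 21/23
smallest multiple with N1 ≥ 12 and N2 ≥ 10: k = 1  ⇒  N1 = 1·23 = 23, N2 = 1·21 = 21 (N1 ≤ 40, N2 ≤ 30, N2 ≠ N1 ✓), N3 = 23 + 2·21 = 65
check: (N1+N3)/N3 with N1 = 23, N3 = 65 gives 88/65; |achieved − target| = 0 ≤ 22/1625 ✓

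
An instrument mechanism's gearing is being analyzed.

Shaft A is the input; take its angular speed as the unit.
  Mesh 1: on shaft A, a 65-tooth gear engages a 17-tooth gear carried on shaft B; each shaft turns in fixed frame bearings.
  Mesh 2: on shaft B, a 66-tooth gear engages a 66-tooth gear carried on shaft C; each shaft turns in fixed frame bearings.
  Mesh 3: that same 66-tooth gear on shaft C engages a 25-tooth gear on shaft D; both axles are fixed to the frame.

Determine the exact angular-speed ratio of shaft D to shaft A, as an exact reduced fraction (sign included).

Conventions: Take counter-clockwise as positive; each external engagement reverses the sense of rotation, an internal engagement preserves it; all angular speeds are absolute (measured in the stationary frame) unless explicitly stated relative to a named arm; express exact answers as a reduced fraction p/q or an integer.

class = fixed-axis compound train [3 meshes; 3 ratios multiply, 3 sense flips]
mesh 1 [65T→17T]: running ratio 65/17, sense −
mesh 2 [66T→66T]: running ratio 65/17, sense +
mesh 3 [66T→25T]: running ratio 858/85, sense −
ω_out/ω_in = -858/85

-858/85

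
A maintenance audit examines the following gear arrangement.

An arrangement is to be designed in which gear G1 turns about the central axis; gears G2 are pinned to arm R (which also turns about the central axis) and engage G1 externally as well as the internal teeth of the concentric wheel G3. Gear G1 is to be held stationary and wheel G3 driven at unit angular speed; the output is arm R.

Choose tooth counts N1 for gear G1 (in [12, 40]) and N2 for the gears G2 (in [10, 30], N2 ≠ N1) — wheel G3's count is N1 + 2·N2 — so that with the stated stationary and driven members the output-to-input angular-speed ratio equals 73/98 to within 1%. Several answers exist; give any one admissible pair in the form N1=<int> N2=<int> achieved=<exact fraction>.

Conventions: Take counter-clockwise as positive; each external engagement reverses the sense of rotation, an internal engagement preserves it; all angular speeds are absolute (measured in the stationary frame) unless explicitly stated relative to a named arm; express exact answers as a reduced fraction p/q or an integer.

design class (target 73/98): planetary set
Willis with ω_sun = 0: ω_arm/ω_ring = N3/(N1+N3); set equal to 73/98  ⇒  N3/N1 = (73/98)/(1 − 73/98) = 73/25
N3 = N1 + 2·N2  ⇒  N2/N1 = (N3/N1 − 1)/2 = (73/25 − 1)/2 = 24/25
smallest multiple with N1 ≥ 12 and N2 ≥ 10: k = 1  ⇒  N1 = 1·25 = 25, N2 = 1·24 = 24 (N1 ≤ 40, N2 ≤ 30, N2 ≠ N1 ✓), N3 = 25 + 2·24 = 73
check: N3/(N1+N3) with N1 = 25, N3 = 73 gives 73/98; |achieved − target| = 0 ≤ 73/9800 ✓

N1=25 N2=24 achieved=73/98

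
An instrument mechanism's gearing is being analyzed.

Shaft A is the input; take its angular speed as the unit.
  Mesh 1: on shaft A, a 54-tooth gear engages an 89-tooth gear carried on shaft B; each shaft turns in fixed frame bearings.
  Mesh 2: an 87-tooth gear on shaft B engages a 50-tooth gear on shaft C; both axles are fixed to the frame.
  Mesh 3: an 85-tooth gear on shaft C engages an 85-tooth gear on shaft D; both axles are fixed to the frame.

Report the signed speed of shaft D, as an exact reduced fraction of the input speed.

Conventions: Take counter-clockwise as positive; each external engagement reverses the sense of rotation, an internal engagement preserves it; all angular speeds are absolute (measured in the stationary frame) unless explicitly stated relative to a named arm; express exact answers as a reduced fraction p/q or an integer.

3-mesh fixed-axis compound train (all bearings frame-fixed)
mesh 1 [54T→89T]: |ω|/ω_in = 1×54/89 = 54/89, sense flips to −
mesh 2 [87T→50T]: |ω|/ω_in = (54/89)×87/50 = 2349/2225, sense flips to +
mesh 3 [85T→85T]: |ω|/ω_in = (2349/2225)×85/85 = 2349/2225, sense flips to −
signed output speed (× input speed) = -2349/2225

-2349/2225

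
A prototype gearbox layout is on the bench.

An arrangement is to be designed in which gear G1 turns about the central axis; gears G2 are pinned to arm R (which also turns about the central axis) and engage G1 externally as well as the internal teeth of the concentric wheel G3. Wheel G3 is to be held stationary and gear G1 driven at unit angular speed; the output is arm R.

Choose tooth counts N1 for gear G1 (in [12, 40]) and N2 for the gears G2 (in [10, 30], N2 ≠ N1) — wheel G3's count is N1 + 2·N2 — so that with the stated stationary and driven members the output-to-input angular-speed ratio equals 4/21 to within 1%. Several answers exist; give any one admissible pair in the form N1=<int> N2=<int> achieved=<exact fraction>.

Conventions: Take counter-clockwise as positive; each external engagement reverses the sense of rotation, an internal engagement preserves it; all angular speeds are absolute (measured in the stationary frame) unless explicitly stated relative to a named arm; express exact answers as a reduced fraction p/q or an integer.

N1=16 N2=26 achieved=4/21

class = planetary set [ratio 4/21 wanted; Willis about the carrier]
Willis with ω_ring = 0: ω_arm/ω_sun = N1/(N1+N3); set equal to 4/21  ⇒  N3/N1 = 1/(4/21) − 1 = 17/4
N3 = N1 + 2·N2  ⇒  N2/N1 = (N3/N1 − 1)/2 = (17/4 − 1)/2 = 13/8
smallest multiple with N1 ≥ 12 and N2 ≥ 10: k = 2  ⇒  N1 = 2·8 = 16, N2 = 2·13 = 26 (N1 ≤ 40, N2 ≤ 30, N2 ≠ N1 ✓), N3 = 16 + 2·26 = 68
check: N1/(N1+N3) with N1 = 16, N3 = 68 gives 4/21; |achieved − target| = 0 ≤ 1/525 ✓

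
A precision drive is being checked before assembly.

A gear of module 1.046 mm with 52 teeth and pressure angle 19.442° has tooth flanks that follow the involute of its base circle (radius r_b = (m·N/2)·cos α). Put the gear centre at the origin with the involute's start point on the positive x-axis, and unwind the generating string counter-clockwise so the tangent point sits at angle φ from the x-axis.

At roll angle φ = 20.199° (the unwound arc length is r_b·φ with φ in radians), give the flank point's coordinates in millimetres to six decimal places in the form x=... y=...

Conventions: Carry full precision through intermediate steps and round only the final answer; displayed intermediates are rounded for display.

x=27.189724 y=0.369914

topology: single-mesh involute geometry — m = 1.046, N = 52
pitch radius r_p = m·N/2 = 1.046·52/2 = 27.196000
base radius r_b = r_p·cos α = 27.196000·cos 19.442° = 25.645255
roll angle φ = 20.199° = 0.35253906 rad
x = r_b·(cos φ + φ·sin φ) = 27.189724
y = r_b·(sin φ − φ·cos φ) = 0.369914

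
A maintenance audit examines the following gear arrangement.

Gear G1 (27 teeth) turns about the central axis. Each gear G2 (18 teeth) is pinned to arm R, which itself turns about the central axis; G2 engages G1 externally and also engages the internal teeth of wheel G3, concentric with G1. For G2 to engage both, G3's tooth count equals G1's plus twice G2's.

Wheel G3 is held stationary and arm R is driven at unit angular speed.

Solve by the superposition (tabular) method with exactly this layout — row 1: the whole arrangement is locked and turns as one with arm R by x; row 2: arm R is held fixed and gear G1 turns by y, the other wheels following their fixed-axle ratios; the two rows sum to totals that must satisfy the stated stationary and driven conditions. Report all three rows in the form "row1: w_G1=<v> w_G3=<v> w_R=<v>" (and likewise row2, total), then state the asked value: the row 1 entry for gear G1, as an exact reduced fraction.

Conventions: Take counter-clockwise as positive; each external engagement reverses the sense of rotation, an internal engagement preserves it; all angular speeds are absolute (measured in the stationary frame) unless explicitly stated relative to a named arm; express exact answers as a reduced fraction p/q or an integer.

planetary set (27T centre, 18T on arm, 63T internal) — Willis relation
row 1 (train locked, turned with arm): all members turn x
row 2 (arm held, sun turns y): ω_ring = −(27/63)·y, ω_arm = 0
boundary: total ω_ring = x − (27/63)·y = 0 and total ω_arm = x = 1  ⇒  y = 7/3, x = 1
row 2 ring = −(27/63)·7/3 = -1
totals (row 1 + row 2): sun 1 + 7/3 = 10/3, ring 1 + (-1) = 0, arm 1 + 0 = 1
asked cell (row1, sun) = 1

row1: w_G1=1 w_G3=1 w_R=1
row2: w_G1=7/3 w_G3=-1 w_R=0
total: w_G1=10/3 w_G3=0 w_R=1
asked value: 1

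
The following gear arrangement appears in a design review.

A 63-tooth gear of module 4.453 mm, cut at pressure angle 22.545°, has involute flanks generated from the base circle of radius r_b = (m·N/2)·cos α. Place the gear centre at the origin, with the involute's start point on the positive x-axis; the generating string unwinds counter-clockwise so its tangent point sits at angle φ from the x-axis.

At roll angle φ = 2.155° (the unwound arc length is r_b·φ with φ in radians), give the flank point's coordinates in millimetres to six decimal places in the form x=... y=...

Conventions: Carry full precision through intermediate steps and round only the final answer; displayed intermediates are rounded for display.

x=129.641522 y=0.002297

single-mesh involute tooth geometry (63T wheel at module 4.453)
pitch radius r_p = m·N/2 = 4.453·63/2 = 140.269500
base radius r_b = r_p·cos α = 140.269500·cos 22.545° = 129.549921
roll angle φ = 2.155° = 0.03761185 rad
x = r_b·(cos φ + φ·sin φ) = 129.641522
y = r_b·(sin φ − φ·cos φ) = 0.002297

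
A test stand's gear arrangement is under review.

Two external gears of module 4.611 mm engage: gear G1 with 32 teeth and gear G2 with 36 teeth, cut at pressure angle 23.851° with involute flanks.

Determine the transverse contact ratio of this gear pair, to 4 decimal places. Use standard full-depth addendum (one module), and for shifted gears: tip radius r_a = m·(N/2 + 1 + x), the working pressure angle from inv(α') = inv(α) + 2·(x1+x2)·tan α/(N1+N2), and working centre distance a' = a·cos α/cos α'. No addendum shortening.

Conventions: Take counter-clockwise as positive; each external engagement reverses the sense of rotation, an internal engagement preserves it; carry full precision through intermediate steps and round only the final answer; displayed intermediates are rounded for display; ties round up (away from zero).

1.5276

recognized (one external pair, fixed centres): single-mesh tooth geometry, m = 4.611, N1 = 32, N2 = 36
base radii: r_b1 = 67.475537, r_b2 = 75.909979
tip radii: r_a1 = 78.387000, r_a2 = 87.609000
no profile shift: α' = α, a' = a
action lengths: √(r_a1²−r_b1²) = 39.894532, √(r_a2²−r_b2²) = 43.737992
base pitch p_b = π·m·cos α = 13.248791
CR = (39.894532 + 43.737992 − 156.774000·sin 23.85100°)/13.248791 = 1.527646
contact ratio ≈ 1.5276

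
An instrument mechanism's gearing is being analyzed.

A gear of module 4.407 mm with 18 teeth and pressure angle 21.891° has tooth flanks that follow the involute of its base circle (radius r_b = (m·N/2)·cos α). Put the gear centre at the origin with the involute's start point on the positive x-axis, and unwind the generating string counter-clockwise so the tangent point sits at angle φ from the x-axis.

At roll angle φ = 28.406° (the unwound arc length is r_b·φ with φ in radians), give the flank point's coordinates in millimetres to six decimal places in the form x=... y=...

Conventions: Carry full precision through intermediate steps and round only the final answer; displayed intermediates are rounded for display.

x=41.051957 y=1.458522

topology: single-mesh involute geometry — m = 4.407, N = 18
pitch radius r_p = m·N/2 = 4.407·18/2 = 39.663000
base radius r_b = r_p·cos α = 39.663000·cos 21.891° = 36.803093
roll angle φ = 28.406° = 0.49577823 rad
x = r_b·(cos φ + φ·sin φ) = 41.051957
y = r_b·(sin φ − φ·cos φ) = 1.458522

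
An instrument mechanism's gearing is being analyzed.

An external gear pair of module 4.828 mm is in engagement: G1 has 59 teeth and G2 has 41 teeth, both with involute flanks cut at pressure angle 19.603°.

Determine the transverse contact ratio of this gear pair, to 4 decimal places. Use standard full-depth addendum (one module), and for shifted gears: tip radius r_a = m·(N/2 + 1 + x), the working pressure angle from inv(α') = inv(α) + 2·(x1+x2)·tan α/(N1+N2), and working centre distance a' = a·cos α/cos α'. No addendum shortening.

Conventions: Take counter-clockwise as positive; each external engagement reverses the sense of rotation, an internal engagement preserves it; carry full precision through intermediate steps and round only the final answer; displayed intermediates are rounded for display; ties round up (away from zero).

class = single-mesh tooth geometry [involute pair 59T × 41T, m = 4.828]
base radii: r_b1 = 134.170973, r_b2 = 93.237456
tip radii: r_a1 = 147.254000, r_a2 = 103.802000
no profile shift: α' = α, a' = a
action lengths: √(r_a1²−r_b1²) = 60.678584, √(r_a2²−r_b2²) = 45.624906
base pitch p_b = π·m·cos α = 14.288493
CR = (60.678584 + 45.624906 − 241.400000·sin 19.60300°)/14.288493 = 1.771606
contact ratio ≈ 1.7716

1.7716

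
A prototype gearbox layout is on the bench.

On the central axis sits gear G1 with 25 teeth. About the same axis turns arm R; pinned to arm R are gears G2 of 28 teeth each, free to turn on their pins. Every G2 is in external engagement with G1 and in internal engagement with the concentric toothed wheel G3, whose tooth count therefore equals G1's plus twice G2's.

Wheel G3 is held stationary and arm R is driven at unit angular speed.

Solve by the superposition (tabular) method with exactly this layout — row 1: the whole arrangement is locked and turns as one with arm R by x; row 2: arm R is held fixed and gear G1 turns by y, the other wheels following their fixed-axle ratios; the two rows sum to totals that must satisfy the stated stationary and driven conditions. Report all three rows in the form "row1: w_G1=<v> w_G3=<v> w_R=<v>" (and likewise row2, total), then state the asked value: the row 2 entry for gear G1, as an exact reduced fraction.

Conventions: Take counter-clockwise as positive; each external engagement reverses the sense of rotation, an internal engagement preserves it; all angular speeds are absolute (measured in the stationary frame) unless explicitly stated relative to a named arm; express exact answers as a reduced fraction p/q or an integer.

row1: w_G1=1 w_G3=1 w_R=1
row2: w_G1=81/25 w_G3=-1 w_R=0
total: w_G1=106/25 w_G3=0 w_R=1
asked value: 81/25

planetary set (25T centre, 28T on arm, 81T internal) — Willis relation
row 1: whole set turns with the arm by x
row 2 (arm held, sun turns y): ω_ring = −(25/81)·y, ω_arm = 0
boundary: total ω_ring = x − (25/81)·y = 0 and total ω_arm = x = 1  ⇒  y = 81/25, x = 1
row 2 ring = −(25/81)·81/25 = -1
totals (row 1 + row 2): sun 1 + 81/25 = 106/25, ring 1 + (-1) = 0, arm 1 + 0 = 1
asked cell (row2, sun) = 81/25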